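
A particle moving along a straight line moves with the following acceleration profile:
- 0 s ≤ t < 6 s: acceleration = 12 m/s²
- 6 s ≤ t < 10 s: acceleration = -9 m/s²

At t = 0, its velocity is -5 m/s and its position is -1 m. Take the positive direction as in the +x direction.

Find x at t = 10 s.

On each constant-a segment, Δv = aΔt and Δx = v₀Δt + ½aΔt²; chain segment to segment.
0–6 s: v starts -5 m/s; Δx = -5·6 + ½·12·6² = 186 m; v ends 67 m/s.
6–10 s: v starts 67 m/s; Δx = 67·4 + ½·-9·4² = 196 m; v ends 31 m/s.
x(10) = -1 + Σ Δx = 381 m.

381 m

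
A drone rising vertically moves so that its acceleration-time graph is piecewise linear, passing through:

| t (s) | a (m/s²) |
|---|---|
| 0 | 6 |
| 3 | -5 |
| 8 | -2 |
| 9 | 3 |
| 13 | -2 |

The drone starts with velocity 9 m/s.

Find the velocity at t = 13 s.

-4.5 m/s

Δv equals the area under the a-t graph; then v = v₀ + Δv.
0–3 s: ½(6 + -5)(3) = 1.5 m/s
3–8 s: ½(-5 + -2)(5) = -17.5 m/s
8–9 s: ½(-2 + 3)(1) = 0.5 m/s
9–13 s: ½(3 + -2)(4) = 2 m/s
Δv = -13.5 m/s, so v(13) = 9 + (-13.5) = -4.5 m/s.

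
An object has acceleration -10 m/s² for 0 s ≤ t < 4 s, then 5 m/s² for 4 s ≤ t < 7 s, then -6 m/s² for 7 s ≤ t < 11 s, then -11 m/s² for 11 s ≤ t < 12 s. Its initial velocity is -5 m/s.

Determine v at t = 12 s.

Δv equals the area under the a-t graph; then v = v₀ + Δv.
0–4 s: -10 × 4 = -40 m/s
4–7 s: 5 × 3 = 15 m/s
7–11 s: -6 × 4 = -24 m/s
11–12 s: -11 × 1 = -11 m/s
Δv = -60 m/s, so v(12) = -5 + (-60) = -65 m/s.

-65 m/s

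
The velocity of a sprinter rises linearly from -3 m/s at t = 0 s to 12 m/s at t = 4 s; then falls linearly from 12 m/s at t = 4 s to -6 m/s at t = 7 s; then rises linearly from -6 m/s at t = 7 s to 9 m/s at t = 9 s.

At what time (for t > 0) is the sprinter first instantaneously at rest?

v changes sign on 0–4 s (from -3 to 12); the graph is linear there, so v = 0 at t = 0 + (3)·(4 − 0)/(12 − -3) = 0.8 s.

t = 0.8 s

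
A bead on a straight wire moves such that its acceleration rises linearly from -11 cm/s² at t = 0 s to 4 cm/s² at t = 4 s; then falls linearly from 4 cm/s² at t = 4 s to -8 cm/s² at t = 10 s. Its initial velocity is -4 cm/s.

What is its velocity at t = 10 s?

Δv equals the area under the a-t graph; then v = v₀ + Δv.
0–4 s: ½(-11 + 4)(4) = -14 cm/s
4–10 s: ½(4 + -8)(6) = -12 cm/s
Δv = -26 cm/s, so v(10) = -4 + (-26) = -30 cm/s.

-30 cm/s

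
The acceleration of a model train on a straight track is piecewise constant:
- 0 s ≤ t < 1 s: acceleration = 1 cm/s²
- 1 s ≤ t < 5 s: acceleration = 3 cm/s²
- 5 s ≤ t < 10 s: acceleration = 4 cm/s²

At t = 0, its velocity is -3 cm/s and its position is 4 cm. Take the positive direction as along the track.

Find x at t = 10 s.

On each constant-a segment, Δv = aΔt and Δx = v₀Δt + ½aΔt²; chain segment to segment.
0–1 s: v starts -3 cm/s; Δx = -3·1 + ½·1·1² = -2.5 cm; v ends -2 cm/s.
1–5 s: v starts -2 cm/s; Δx = -2·4 + ½·3·4² = 16 cm; v ends 10 cm/s.
5–10 s: v starts 10 cm/s; Δx = 10·5 + ½·4·5² = 100 cm; v ends 30 cm/s.
x(10) = 4 + Σ Δx = 117.5 cm.

117.5 cm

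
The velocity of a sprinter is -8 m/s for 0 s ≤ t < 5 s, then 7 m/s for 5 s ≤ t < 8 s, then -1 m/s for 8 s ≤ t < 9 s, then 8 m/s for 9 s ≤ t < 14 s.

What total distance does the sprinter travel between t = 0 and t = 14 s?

Total distance travelled is ∫|v| dt — sum the magnitudes of each area piece.
0–5 s: |-8| × 5 = 40 m
5–8 s: |7| × 3 = 21 m
8–9 s: |-1| × 1 = 1 m
9–14 s: |8| × 5 = 40 m
Total distance = 102 m

102 m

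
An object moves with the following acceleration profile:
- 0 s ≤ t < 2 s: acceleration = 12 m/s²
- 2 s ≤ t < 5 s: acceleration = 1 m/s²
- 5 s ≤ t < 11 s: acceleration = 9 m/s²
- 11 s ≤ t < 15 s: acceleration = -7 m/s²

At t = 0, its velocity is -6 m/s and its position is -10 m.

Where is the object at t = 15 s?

On each constant-a segment, Δv = aΔt and Δx = v₀Δt + ½aΔt²; chain segment to segment.
0–2 s: v starts -6 m/s; Δx = -6·2 + ½·12·2² = 12 m; v ends 18 m/s.
2–5 s: v starts 18 m/s; Δx = 18·3 + ½·1·3² = 58.5 m; v ends 21 m/s.
5–11 s: v starts 21 m/s; Δx = 21·6 + ½·9·6² = 288 m; v ends 75 m/s.
11–15 s: v starts 75 m/s; Δx = 75·4 + ½·-7·4² = 244 m; v ends 47 m/s.
x(15) = -10 + Σ Δx = 592.5 m.

592.5 m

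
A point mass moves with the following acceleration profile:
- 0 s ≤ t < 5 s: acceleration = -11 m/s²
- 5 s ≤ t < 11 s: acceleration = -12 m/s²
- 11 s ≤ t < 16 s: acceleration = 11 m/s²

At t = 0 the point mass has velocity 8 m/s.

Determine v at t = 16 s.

-64 m/s

Δv equals the area under the a-t graph; then v = v₀ + Δv.
0–5 s: -11 × 5 = -55 m/s
5–11 s: -12 × 6 = -72 m/s
11–16 s: 11 × 5 = 55 m/s
Δv = -72 m/s, so v(16) = 8 + (-72) = -64 m/s.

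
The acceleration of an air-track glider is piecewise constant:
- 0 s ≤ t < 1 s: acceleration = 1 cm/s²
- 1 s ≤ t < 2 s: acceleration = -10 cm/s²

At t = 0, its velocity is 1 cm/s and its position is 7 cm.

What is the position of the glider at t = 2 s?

5.5 cm

On each constant-a segment, Δv = aΔt and Δx = v₀Δt + ½aΔt²; chain segment to segment.
0–1 s: v starts 1 cm/s; Δx = 1·1 + ½·1·1² = 1.5 cm; v ends 2 cm/s.
1–2 s: v starts 2 cm/s; Δx = 2·1 + ½·-10·1² = -3 cm; v ends -8 cm/s.
x(2) = 7 + Σ Δx = 5.5 cm.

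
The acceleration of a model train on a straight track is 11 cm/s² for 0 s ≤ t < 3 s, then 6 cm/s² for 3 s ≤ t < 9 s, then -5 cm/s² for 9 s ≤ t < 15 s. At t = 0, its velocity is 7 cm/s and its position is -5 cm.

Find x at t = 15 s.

779.5 cm

On each constant-a segment, Δv = aΔt and Δx = v₀Δt + ½aΔt²; chain segment to segment.
0–3 s: v starts 7 cm/s; Δx = 7·3 + ½·11·3² = 70.5 cm; v ends 40 cm/s.
3–9 s: v starts 40 cm/s; Δx = 40·6 + ½·6·6² = 348 cm; v ends 76 cm/s.
9–15 s: v starts 76 cm/s; Δx = 76·6 + ½·-5·6² = 366 cm; v ends 46 cm/s.
x(15) = -5 + Σ Δx = 779.5 cm.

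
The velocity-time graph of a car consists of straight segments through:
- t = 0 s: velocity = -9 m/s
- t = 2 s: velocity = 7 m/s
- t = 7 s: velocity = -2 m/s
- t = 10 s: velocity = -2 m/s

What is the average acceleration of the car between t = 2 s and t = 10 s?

Average acceleration = Δv/Δt = (-2 − 7)/(10 − 2) = -1.125 m/s².

-1.125 m/s²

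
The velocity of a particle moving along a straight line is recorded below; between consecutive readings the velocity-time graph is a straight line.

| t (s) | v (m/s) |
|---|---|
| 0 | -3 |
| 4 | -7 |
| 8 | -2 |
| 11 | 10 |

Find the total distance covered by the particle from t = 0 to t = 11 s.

51 m

Total distance travelled is ∫|v| dt — sum the magnitudes of each area piece.
0–4 s: |½(-3 + -7)(4)| = 20 m
4–8 s: |½(-7 + -2)(4)| = 18 m
8–11 s: v = 0 at t = 8.5 s; triangle areas 0.5 + 12.5 = 13 m
Total distance = 51 m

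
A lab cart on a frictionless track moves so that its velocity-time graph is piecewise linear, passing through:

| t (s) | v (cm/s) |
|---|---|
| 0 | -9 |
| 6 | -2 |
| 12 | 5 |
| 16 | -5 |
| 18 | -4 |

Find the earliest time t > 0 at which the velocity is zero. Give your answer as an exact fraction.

v changes sign on 6–12 s (from -2 to 5); the graph is linear there, so v = 0 at t = 6 + (2)·(12 − 6)/(5 − -2) = 54/7 s.

t = 54/7 s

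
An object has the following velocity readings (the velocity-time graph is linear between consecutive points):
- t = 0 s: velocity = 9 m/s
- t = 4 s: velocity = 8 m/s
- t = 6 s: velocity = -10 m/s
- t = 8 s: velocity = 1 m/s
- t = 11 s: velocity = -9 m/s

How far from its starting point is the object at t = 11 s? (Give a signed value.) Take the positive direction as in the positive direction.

11 m

Displacement is the signed area under the v-t curve.
0–4 s: ½(9 + 8)(4) = 34 m
4–6 s: ½(8 + -10)(2) = -2 m
6–8 s: ½(-10 + 1)(2) = -9 m
8–11 s: ½(1 + -9)(3) = -12 m
Net displacement = 11 m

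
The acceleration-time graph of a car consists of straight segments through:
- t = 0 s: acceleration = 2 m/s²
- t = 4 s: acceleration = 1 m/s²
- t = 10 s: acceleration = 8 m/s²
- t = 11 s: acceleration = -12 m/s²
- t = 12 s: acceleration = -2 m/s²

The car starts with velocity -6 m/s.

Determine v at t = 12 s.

Δv equals the area under the a-t graph; then v = v₀ + Δv.
0–4 s: ½(2 + 1)(4) = 6 m/s
4–10 s: ½(1 + 8)(6) = 27 m/s
10–11 s: ½(8 + -12)(1) = -2 m/s
11–12 s: ½(-12 + -2)(1) = -7 m/s
Δv = 24 m/s, so v(12) = -6 + (24) = 18 m/s.

18 m/s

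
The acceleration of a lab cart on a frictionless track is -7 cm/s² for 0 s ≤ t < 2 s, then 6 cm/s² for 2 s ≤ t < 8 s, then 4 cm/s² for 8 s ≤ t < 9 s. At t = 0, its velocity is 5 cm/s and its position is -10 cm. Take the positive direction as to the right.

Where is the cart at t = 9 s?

On each constant-a segment, Δv = aΔt and Δx = v₀Δt + ½aΔt²; chain segment to segment.
0–2 s: v starts 5 cm/s; Δx = 5·2 + ½·-7·2² = -4 cm; v ends -9 cm/s.
2–8 s: v starts -9 cm/s; Δx = -9·6 + ½·6·6² = 54 cm; v ends 27 cm/s.
8–9 s: v starts 27 cm/s; Δx = 27·1 + ½·4·1² = 29 cm; v ends 31 cm/s.
x(9) = -10 + Σ Δx = 69 cm.

69 cm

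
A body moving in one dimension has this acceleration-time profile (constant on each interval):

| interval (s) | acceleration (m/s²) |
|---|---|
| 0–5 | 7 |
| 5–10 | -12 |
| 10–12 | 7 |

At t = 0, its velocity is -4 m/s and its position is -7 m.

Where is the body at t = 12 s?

21.5 m

On each constant-a segment, Δv = aΔt and Δx = v₀Δt + ½aΔt²; chain segment to segment.
0–5 s: v starts -4 m/s; Δx = -4·5 + ½·7·5² = 67.5 m; v ends 31 m/s.
5–10 s: v starts 31 m/s; Δx = 31·5 + ½·-12·5² = 5 m; v ends -29 m/s.
10–12 s: v starts -29 m/s; Δx = -29·2 + ½·7·2² = -44 m; v ends -15 m/s.
x(12) = -7 + Σ Δx = 21.5 m.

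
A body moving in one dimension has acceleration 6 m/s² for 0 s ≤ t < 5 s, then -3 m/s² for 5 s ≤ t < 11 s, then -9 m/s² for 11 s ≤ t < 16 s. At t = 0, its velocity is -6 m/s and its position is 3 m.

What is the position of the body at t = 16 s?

On each constant-a segment, Δv = aΔt and Δx = v₀Δt + ½aΔt²; chain segment to segment.
0–5 s: v starts -6 m/s; Δx = -6·5 + ½·6·5² = 45 m; v ends 24 m/s.
5–11 s: v starts 24 m/s; Δx = 24·6 + ½·-3·6² = 90 m; v ends 6 m/s.
11–16 s: v starts 6 m/s; Δx = 6·5 + ½·-9·5² = -82.5 m; v ends -39 m/s.
x(16) = 3 + Σ Δx = 55.5 m.

55.5 m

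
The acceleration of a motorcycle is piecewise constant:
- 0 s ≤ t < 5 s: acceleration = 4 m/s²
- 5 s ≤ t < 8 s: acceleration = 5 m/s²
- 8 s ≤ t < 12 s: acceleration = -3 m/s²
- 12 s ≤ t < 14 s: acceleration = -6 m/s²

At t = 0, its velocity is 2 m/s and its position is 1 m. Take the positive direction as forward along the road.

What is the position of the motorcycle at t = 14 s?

311.5 m

On each constant-a segment, Δv = aΔt and Δx = v₀Δt + ½aΔt²; chain segment to segment.
0–5 s: v starts 2 m/s; Δx = 2·5 + ½·4·5² = 60 m; v ends 22 m/s.
5–8 s: v starts 22 m/s; Δx = 22·3 + ½·5·3² = 88.5 m; v ends 37 m/s.
8–12 s: v starts 37 m/s; Δx = 37·4 + ½·-3·4² = 124 m; v ends 25 m/s.
12–14 s: v starts 25 m/s; Δx = 25·2 + ½·-6·2² = 38 m; v ends 13 m/s.
x(14) = 1 + Σ Δx = 311.5 m.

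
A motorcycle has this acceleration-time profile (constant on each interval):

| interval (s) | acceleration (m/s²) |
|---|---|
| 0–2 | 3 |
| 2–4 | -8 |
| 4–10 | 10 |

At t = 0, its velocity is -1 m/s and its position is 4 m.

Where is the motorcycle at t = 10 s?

116 m

On each constant-a segment, Δv = aΔt and Δx = v₀Δt + ½aΔt²; chain segment to segment.
0–2 s: v starts -1 m/s; Δx = -1·2 + ½·3·2² = 4 m; v ends 5 m/s.
2–4 s: v starts 5 m/s; Δx = 5·2 + ½·-8·2² = -6 m; v ends -11 m/s.
4–10 s: v starts -11 m/s; Δx = -11·6 + ½·10·6² = 114 m; v ends 49 m/s.
x(10) = 4 + Σ Δx = 116 m.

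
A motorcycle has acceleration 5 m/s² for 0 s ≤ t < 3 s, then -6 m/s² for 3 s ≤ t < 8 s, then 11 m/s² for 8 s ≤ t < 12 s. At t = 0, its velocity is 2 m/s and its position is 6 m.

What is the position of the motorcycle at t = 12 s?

On each constant-a segment, Δv = aΔt and Δx = v₀Δt + ½aΔt²; chain segment to segment.
0–3 s: v starts 2 m/s; Δx = 2·3 + ½·5·3² = 28.5 m; v ends 17 m/s.
3–8 s: v starts 17 m/s; Δx = 17·5 + ½·-6·5² = 10 m; v ends -13 m/s.
8–12 s: v starts -13 m/s; Δx = -13·4 + ½·11·4² = 36 m; v ends 31 m/s.
x(12) = 6 + Σ Δx = 80.5 m.

80.5 m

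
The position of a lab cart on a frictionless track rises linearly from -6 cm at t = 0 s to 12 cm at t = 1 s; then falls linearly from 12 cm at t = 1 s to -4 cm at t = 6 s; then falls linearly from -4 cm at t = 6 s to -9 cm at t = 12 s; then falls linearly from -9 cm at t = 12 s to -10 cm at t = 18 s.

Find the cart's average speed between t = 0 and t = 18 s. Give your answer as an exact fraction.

20/9 cm/s

Average speed = (total path length)/(elapsed time); on a piecewise-linear x-t graph the path length is Σ|Δx|.
0–1 s: |Δx| = |12 − -6| = 18 cm
1–6 s: |Δx| = |-4 − 12| = 16 cm
6–12 s: |Δx| = |-9 − -4| = 5 cm
12–18 s: |Δx| = |-10 − -9| = 1 cm
Total path = 40 cm; average speed = 40/18 = 20/9 cm/s.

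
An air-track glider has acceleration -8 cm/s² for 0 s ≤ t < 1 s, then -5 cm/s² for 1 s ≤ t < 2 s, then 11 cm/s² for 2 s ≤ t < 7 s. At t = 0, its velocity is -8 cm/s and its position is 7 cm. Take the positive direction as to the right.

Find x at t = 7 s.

9 cm

On each constant-a segment, Δv = aΔt and Δx = v₀Δt + ½aΔt²; chain segment to segment.
0–1 s: v starts -8 cm/s; Δx = -8·1 + ½·-8·1² = -12 cm; v ends -16 cm/s.
1–2 s: v starts -16 cm/s; Δx = -16·1 + ½·-5·1² = -18.5 cm; v ends -21 cm/s.
2–7 s: v starts -21 cm/s; Δx = -21·5 + ½·11·5² = 32.5 cm; v ends 34 cm/s.
x(7) = 7 + Σ Δx = 9 cm.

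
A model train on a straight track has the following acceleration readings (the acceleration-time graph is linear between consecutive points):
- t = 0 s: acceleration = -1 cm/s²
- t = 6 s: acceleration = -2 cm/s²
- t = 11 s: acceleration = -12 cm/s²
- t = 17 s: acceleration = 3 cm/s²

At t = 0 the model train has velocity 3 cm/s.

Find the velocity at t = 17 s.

Δv equals the area under the a-t graph; then v = v₀ + Δv.
0–6 s: ½(-1 + -2)(6) = -9 cm/s
6–11 s: ½(-2 + -12)(5) = -35 cm/s
11–17 s: ½(-12 + 3)(6) = -27 cm/s
Δv = -71 cm/s, so v(17) = 3 + (-71) = -68 cm/s.

-68 cm/s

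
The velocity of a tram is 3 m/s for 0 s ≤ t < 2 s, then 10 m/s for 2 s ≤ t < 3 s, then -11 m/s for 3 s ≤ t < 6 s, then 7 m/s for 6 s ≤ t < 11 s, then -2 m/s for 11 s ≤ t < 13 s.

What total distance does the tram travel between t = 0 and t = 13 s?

Distance (not displacement) is the total path length: add the absolute areas under v-t.
0–2 s: |3| × 2 = 6 m
2–3 s: |10| × 1 = 10 m
3–6 s: |-11| × 3 = 33 m
6–11 s: |7| × 5 = 35 m
11–13 s: |-2| × 2 = 4 m
Total distance = 88 m

88 m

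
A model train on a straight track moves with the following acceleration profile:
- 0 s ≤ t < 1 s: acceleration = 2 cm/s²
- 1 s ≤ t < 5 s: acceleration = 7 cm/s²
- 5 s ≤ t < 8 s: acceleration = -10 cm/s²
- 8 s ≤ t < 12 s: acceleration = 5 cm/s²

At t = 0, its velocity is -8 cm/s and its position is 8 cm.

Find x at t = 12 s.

62 cm

On each constant-a segment, Δv = aΔt and Δx = v₀Δt + ½aΔt²; chain segment to segment.
0–1 s: v starts -8 cm/s; Δx = -8·1 + ½·2·1² = -7 cm; v ends -6 cm/s.
1–5 s: v starts -6 cm/s; Δx = -6·4 + ½·7·4² = 32 cm; v ends 22 cm/s.
5–8 s: v starts 22 cm/s; Δx = 22·3 + ½·-10·3² = 21 cm; v ends -8 cm/s.
8–12 s: v starts -8 cm/s; Δx = -8·4 + ½·5·4² = 8 cm; v ends 12 cm/s.
x(12) = 8 + Σ Δx = 62 cm.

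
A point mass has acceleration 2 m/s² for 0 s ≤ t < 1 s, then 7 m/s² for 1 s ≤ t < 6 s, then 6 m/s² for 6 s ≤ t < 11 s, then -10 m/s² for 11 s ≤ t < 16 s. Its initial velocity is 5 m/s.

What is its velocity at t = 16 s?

22 m/s

Δv equals the area under the a-t graph; then v = v₀ + Δv.
0–1 s: 2 × 1 = 2 m/s
1–6 s: 7 × 5 = 35 m/s
6–11 s: 6 × 5 = 30 m/s
11–16 s: -10 × 5 = -50 m/s
Δv = 17 m/s, so v(16) = 5 + (17) = 22 m/s.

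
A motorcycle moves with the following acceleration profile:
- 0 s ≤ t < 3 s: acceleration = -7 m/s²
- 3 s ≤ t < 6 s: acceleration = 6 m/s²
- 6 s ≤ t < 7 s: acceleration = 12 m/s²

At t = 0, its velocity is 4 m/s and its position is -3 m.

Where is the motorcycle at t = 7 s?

-39.5 m

On each constant-a segment, Δv = aΔt and Δx = v₀Δt + ½aΔt²; chain segment to segment.
0–3 s: v starts 4 m/s; Δx = 4·3 + ½·-7·3² = -19.5 m; v ends -17 m/s.
3–6 s: v starts -17 m/s; Δx = -17·3 + ½·6·3² = -24 m; v ends 1 m/s.
6–7 s: v starts 1 m/s; Δx = 1·1 + ½·12·1² = 7 m; v ends 13 m/s.
x(7) = -3 + Σ Δx = -39.5 m.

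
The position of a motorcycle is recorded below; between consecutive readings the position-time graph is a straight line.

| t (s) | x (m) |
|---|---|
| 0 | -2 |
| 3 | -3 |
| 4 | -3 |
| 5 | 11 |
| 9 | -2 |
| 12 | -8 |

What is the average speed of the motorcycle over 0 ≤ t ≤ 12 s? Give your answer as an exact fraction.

17/6 m/s

Average speed = (total path length)/(elapsed time); on a piecewise-linear x-t graph the path length is Σ|Δx|.
0–3 s: |Δx| = |-3 − -2| = 1 m
3–4 s: |Δx| = |-3 − -3| = 0 m
4–5 s: |Δx| = |11 − -3| = 14 m
5–9 s: |Δx| = |-2 − 11| = 13 m
9–12 s: |Δx| = |-8 − -2| = 6 m
Total path = 34 m; average speed = 34/12 = 17/6 m/s.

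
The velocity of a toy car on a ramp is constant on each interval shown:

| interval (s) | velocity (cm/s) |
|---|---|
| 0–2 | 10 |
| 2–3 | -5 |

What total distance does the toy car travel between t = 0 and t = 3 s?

Total distance travelled is ∫|v| dt — sum the magnitudes of each area piece.
0–2 s: |10| × 2 = 20 cm
2–3 s: |-5| × 1 = 5 cm
Total distance = 25 cm

25 cm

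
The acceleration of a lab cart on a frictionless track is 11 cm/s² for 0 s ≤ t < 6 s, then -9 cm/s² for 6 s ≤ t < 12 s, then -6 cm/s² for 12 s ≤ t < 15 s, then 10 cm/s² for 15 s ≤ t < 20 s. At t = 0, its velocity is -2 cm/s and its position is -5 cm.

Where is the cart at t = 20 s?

On each constant-a segment, Δv = aΔt and Δx = v₀Δt + ½aΔt²; chain segment to segment.
0–6 s: v starts -2 cm/s; Δx = -2·6 + ½·11·6² = 186 cm; v ends 64 cm/s.
6–12 s: v starts 64 cm/s; Δx = 64·6 + ½·-9·6² = 222 cm; v ends 10 cm/s.
12–15 s: v starts 10 cm/s; Δx = 10·3 + ½·-6·3² = 3 cm; v ends -8 cm/s.
15–20 s: v starts -8 cm/s; Δx = -8·5 + ½·10·5² = 85 cm; v ends 42 cm/s.
x(20) = -5 + Σ Δx = 491 cm.

491 cm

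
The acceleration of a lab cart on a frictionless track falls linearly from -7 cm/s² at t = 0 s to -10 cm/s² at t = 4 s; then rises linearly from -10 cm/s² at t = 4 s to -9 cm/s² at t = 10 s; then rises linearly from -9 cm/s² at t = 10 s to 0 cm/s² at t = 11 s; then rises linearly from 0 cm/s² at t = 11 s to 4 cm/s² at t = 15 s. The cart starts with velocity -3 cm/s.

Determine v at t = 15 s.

-90.5 cm/s

Δv equals the area under the a-t graph; then v = v₀ + Δv.
0–4 s: ½(-7 + -10)(4) = -34 cm/s
4–10 s: ½(-10 + -9)(6) = -57 cm/s
10–11 s: ½(-9 + 0)(1) = -4.5 cm/s
11–15 s: ½(0 + 4)(4) = 8 cm/s
Δv = -87.5 cm/s, so v(15) = -3 + (-87.5) = -90.5 cm/s.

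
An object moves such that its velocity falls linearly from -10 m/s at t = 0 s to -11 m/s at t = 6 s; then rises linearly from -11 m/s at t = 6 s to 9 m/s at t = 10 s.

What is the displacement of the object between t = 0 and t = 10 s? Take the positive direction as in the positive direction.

-67 m

Net displacement equals the area under the velocity-time graph (areas below the axis count negative).
0–6 s: ½(-10 + -11)(6) = -63 m
6–10 s: ½(-11 + 9)(4) = -4 m
Net displacement = -67 m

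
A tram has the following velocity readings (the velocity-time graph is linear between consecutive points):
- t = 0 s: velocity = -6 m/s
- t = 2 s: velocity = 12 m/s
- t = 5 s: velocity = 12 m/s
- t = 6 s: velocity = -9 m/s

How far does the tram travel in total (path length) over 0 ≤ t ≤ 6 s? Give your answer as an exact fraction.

719/14 m

Distance (not displacement) is the total path length: add the absolute areas under v-t.
0–2 s: v = 0 at t = 2/3 s; triangle areas 2 + 8 = 10 m
2–5 s: |12| × 3 = 36 m
5–6 s: v = 0 at t = 39/7 s; triangle areas 24/7 + 27/14 = 75/14 m
Total distance = 719/14 m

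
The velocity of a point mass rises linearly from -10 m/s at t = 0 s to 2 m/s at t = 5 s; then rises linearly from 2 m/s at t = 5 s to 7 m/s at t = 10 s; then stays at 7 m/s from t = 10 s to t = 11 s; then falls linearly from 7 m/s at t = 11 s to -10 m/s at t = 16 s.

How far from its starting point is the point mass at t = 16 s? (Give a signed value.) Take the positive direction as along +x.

2 m

Net displacement equals the area under the velocity-time graph (areas below the axis count negative).
0–5 s: ½(-10 + 2)(5) = -20 m
5–10 s: ½(2 + 7)(5) = 22.5 m
10–11 s: 7 × 1 = 7 m
11–16 s: ½(7 + -10)(5) = -7.5 m
Net displacement = 2 m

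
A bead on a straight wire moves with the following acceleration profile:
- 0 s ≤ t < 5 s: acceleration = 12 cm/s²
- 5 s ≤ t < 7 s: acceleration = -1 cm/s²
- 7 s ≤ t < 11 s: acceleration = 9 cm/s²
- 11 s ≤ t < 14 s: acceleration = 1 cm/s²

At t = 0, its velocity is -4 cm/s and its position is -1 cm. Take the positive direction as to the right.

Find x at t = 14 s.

On each constant-a segment, Δv = aΔt and Δx = v₀Δt + ½aΔt²; chain segment to segment.
0–5 s: v starts -4 cm/s; Δx = -4·5 + ½·12·5² = 130 cm; v ends 56 cm/s.
5–7 s: v starts 56 cm/s; Δx = 56·2 + ½·-1·2² = 110 cm; v ends 54 cm/s.
7–11 s: v starts 54 cm/s; Δx = 54·4 + ½·9·4² = 288 cm; v ends 90 cm/s.
11–14 s: v starts 90 cm/s; Δx = 90·3 + ½·1·3² = 274.5 cm; v ends 93 cm/s.
x(14) = -1 + Σ Δx = 801.5 cm.

801.5 cm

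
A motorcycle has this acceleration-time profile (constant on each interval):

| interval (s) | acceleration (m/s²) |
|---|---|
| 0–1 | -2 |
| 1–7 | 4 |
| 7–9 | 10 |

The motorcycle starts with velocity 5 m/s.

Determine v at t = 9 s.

47 m/s

Δv equals the area under the a-t graph; then v = v₀ + Δv.
0–1 s: -2 × 1 = -2 m/s
1–7 s: 4 × 6 = 24 m/s
7–9 s: 10 × 2 = 20 m/s
Δv = 42 m/s, so v(9) = 5 + (42) = 47 m/s.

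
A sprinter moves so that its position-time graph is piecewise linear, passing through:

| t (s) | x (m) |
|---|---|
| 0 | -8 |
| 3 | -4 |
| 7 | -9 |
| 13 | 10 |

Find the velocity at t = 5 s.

Velocity is the slope of the x-t graph on 3–7 s: (-9 − -4)/(7 − 3) = -1.25 m/s.

-1.25 m/s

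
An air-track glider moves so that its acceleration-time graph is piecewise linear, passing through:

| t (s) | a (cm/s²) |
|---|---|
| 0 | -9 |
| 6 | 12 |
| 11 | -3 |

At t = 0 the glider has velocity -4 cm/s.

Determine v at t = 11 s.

Δv equals the area under the a-t graph; then v = v₀ + Δv.
0–6 s: ½(-9 + 12)(6) = 9 cm/s
6–11 s: ½(12 + -3)(5) = 22.5 cm/s
Δv = 31.5 cm/s, so v(11) = -4 + (31.5) = 27.5 cm/s.

27.5 cm/s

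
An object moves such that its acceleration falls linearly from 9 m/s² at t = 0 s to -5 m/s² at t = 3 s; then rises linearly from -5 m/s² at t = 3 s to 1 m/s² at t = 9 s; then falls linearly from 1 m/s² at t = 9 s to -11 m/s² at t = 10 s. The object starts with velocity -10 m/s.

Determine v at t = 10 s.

Δv equals the area under the a-t graph; then v = v₀ + Δv.
0–3 s: ½(9 + -5)(3) = 6 m/s
3–9 s: ½(-5 + 1)(6) = -12 m/s
9–10 s: ½(1 + -11)(1) = -5 m/s
Δv = -11 m/s, so v(10) = -10 + (-11) = -21 m/s.

-21 m/s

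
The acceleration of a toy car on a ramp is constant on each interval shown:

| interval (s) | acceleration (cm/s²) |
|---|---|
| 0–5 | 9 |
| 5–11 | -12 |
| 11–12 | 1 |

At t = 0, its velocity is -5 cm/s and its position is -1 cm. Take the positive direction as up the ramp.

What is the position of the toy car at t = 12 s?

On each constant-a segment, Δv = aΔt and Δx = v₀Δt + ½aΔt²; chain segment to segment.
0–5 s: v starts -5 cm/s; Δx = -5·5 + ½·9·5² = 87.5 cm; v ends 40 cm/s.
5–11 s: v starts 40 cm/s; Δx = 40·6 + ½·-12·6² = 24 cm; v ends -32 cm/s.
11–12 s: v starts -32 cm/s; Δx = -32·1 + ½·1·1² = -31.5 cm; v ends -31 cm/s.
x(12) = -1 + Σ Δx = 79 cm.

79 cm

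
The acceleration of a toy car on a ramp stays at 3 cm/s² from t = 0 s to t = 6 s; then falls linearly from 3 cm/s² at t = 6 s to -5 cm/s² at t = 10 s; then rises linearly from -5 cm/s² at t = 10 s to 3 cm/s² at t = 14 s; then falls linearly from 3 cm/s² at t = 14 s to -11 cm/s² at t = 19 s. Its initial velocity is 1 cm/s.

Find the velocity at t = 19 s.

Δv equals the area under the a-t graph; then v = v₀ + Δv.
0–6 s: 3 × 6 = 18 cm/s
6–10 s: ½(3 + -5)(4) = -4 cm/s
10–14 s: ½(-5 + 3)(4) = -4 cm/s
14–19 s: ½(3 + -11)(5) = -20 cm/s
Δv = -10 cm/s, so v(19) = 1 + (-10) = -9 cm/s.

-9 cm/s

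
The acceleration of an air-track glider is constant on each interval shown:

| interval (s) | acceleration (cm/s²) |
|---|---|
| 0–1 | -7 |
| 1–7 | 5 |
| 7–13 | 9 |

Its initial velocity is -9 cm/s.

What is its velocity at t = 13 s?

Δv equals the area under the a-t graph; then v = v₀ + Δv.
0–1 s: -7 × 1 = -7 cm/s
1–7 s: 5 × 6 = 30 cm/s
7–13 s: 9 × 6 = 54 cm/s
Δv = 77 cm/s, so v(13) = -9 + (77) = 68 cm/s.

68 cm/s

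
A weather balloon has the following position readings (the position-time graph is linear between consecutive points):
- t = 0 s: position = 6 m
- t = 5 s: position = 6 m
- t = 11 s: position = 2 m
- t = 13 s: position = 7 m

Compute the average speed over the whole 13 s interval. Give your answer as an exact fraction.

Average speed = (total path length)/(elapsed time); on a piecewise-linear x-t graph the path length is Σ|Δx|.
0–5 s: |Δx| = |6 − 6| = 0 m
5–11 s: |Δx| = |2 − 6| = 4 m
11–13 s: |Δx| = |7 − 2| = 5 m
Total path = 9 m; average speed = 9/13 = 9/13 m/s.

9/13 m/s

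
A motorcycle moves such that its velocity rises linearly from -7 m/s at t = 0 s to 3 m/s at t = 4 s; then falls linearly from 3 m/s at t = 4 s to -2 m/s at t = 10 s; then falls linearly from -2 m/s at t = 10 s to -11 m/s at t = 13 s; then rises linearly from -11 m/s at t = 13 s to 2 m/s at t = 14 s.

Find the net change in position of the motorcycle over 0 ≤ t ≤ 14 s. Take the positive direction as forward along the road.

-29 m

Net displacement equals the area under the velocity-time graph (areas below the axis count negative).
0–4 s: ½(-7 + 3)(4) = -8 m
4–10 s: ½(3 + -2)(6) = 3 m
10–13 s: ½(-2 + -11)(3) = -19.5 m
13–14 s: ½(-11 + 2)(1) = -4.5 m
Net displacement = -29 m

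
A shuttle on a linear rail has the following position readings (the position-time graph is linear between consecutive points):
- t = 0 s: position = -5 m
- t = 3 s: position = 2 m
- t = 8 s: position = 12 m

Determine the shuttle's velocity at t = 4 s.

2 m/s

Velocity is the slope of the x-t graph on 3–8 s: (12 − 2)/(8 − 3) = 2 m/s.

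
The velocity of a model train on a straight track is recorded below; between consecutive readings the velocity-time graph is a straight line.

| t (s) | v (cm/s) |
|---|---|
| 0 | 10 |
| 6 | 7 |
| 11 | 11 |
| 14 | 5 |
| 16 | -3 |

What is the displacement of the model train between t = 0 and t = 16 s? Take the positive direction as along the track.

Net displacement equals the area under the velocity-time graph (areas below the axis count negative).
0–6 s: ½(10 + 7)(6) = 51 cm
6–11 s: ½(7 + 11)(5) = 45 cm
11–14 s: ½(11 + 5)(3) = 24 cm
14–16 s: ½(5 + -3)(2) = 2 cm
Net displacement = 122 cm

122 cm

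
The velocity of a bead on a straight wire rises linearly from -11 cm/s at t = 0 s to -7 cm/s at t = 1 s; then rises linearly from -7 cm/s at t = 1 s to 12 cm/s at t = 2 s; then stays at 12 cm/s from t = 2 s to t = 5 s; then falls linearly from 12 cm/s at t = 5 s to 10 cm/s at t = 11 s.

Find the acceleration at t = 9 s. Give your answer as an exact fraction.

-1/3 cm/s²

Acceleration is the slope of the v-t graph on 5–11 s: (10 − 12)/(11 − 5) = -1/3 cm/s².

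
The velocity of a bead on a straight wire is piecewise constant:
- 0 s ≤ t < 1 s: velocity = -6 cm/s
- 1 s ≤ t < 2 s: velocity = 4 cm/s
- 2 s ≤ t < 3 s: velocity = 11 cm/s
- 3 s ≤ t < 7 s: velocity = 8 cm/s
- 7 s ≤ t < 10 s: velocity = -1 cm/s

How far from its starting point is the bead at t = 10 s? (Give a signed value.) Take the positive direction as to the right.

38 cm

Net displacement equals the area under the velocity-time graph (areas below the axis count negative).
0–1 s: -6 × 1 = -6 cm
1–2 s: 4 × 1 = 4 cm
2–3 s: 11 × 1 = 11 cm
3–7 s: 8 × 4 = 32 cm
7–10 s: -1 × 3 = -3 cm
Net displacement = 38 cm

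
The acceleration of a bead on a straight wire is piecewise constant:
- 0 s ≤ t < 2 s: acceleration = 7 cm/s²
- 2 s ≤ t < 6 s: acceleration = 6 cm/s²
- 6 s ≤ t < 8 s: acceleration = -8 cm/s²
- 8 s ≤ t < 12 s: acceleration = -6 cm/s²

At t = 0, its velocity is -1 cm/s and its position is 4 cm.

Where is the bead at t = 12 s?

210 cm

On each constant-a segment, Δv = aΔt and Δx = v₀Δt + ½aΔt²; chain segment to segment.
0–2 s: v starts -1 cm/s; Δx = -1·2 + ½·7·2² = 12 cm; v ends 13 cm/s.
2–6 s: v starts 13 cm/s; Δx = 13·4 + ½·6·4² = 100 cm; v ends 37 cm/s.
6–8 s: v starts 37 cm/s; Δx = 37·2 + ½·-8·2² = 58 cm; v ends 21 cm/s.
8–12 s: v starts 21 cm/s; Δx = 21·4 + ½·-6·4² = 36 cm; v ends -3 cm/s.
x(12) = 4 + Σ Δx = 210 cm.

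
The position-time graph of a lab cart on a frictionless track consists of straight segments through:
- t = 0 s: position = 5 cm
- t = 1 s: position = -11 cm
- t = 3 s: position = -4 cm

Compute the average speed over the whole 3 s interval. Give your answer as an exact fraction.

23/3 cm/s

Average speed = (total path length)/(elapsed time); on a piecewise-linear x-t graph the path length is Σ|Δx|.
0–1 s: |Δx| = |-11 − 5| = 16 cm
1–3 s: |Δx| = |-4 − -11| = 7 cm
Total path = 23 cm; average speed = 23/3 = 23/3 cm/s.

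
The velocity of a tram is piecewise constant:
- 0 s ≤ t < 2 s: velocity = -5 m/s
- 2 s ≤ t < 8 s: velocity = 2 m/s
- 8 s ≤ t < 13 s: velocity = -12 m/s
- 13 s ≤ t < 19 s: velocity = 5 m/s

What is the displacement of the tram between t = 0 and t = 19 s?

-28 m

Net displacement equals the area under the velocity-time graph (areas below the axis count negative).
0–2 s: -5 × 2 = -10 m
2–8 s: 2 × 6 = 12 m
8–13 s: -12 × 5 = -60 m
13–19 s: 5 × 6 = 30 m
Net displacement = -28 m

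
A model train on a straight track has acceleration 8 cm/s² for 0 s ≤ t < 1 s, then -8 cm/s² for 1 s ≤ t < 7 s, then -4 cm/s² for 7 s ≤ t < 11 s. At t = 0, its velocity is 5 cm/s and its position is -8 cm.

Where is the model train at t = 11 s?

-237 cm

On each constant-a segment, Δv = aΔt and Δx = v₀Δt + ½aΔt²; chain segment to segment.
0–1 s: v starts 5 cm/s; Δx = 5·1 + ½·8·1² = 9 cm; v ends 13 cm/s.
1–7 s: v starts 13 cm/s; Δx = 13·6 + ½·-8·6² = -66 cm; v ends -35 cm/s.
7–11 s: v starts -35 cm/s; Δx = -35·4 + ½·-4·4² = -172 cm; v ends -51 cm/s.
x(11) = -8 + Σ Δx = -237 cm.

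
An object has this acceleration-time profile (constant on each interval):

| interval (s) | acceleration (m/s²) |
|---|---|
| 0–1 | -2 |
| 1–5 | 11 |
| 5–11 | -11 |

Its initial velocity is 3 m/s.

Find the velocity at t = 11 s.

Δv equals the area under the a-t graph; then v = v₀ + Δv.
0–1 s: -2 × 1 = -2 m/s
1–5 s: 11 × 4 = 44 m/s
5–11 s: -11 × 6 = -66 m/s
Δv = -24 m/s, so v(11) = 3 + (-24) = -21 m/s.

-21 m/s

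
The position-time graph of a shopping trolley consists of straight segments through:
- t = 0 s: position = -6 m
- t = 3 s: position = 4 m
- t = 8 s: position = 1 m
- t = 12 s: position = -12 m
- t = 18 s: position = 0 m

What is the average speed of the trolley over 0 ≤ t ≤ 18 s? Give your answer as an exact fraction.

19/9 m/s

Average speed = (total path length)/(elapsed time); on a piecewise-linear x-t graph the path length is Σ|Δx|.
0–3 s: |Δx| = |4 − -6| = 10 m
3–8 s: |Δx| = |1 − 4| = 3 m
8–12 s: |Δx| = |-12 − 1| = 13 m
12–18 s: |Δx| = |0 − -12| = 12 m
Total path = 38 m; average speed = 38/18 = 19/9 m/s.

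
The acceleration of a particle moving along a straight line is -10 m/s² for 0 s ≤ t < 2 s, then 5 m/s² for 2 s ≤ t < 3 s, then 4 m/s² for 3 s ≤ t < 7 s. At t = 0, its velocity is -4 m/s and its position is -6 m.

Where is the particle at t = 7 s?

-99.5 m

On each constant-a segment, Δv = aΔt and Δx = v₀Δt + ½aΔt²; chain segment to segment.
0–2 s: v starts -4 m/s; Δx = -4·2 + ½·-10·2² = -28 m; v ends -24 m/s.
2–3 s: v starts -24 m/s; Δx = -24·1 + ½·5·1² = -21.5 m; v ends -19 m/s.
3–7 s: v starts -19 m/s; Δx = -19·4 + ½·4·4² = -44 m; v ends -3 m/s.
x(7) = -6 + Σ Δx = -99.5 m.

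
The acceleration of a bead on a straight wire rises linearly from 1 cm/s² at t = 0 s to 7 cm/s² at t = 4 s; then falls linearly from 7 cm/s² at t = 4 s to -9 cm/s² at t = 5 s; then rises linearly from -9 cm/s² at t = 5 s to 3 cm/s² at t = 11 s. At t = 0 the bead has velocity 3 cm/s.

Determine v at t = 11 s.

0 cm/s

Δv equals the area under the a-t graph; then v = v₀ + Δv.
0–4 s: ½(1 + 7)(4) = 16 cm/s
4–5 s: ½(7 + -9)(1) = -1 cm/s
5–11 s: ½(-9 + 3)(6) = -18 cm/s
Δv = -3 cm/s, so v(11) = 3 + (-3) = 0 cm/s.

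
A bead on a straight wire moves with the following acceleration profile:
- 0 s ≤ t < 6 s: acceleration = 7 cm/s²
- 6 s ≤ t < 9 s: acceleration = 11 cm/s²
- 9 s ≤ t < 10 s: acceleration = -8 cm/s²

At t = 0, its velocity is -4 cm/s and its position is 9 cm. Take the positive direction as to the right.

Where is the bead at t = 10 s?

341.5 cm

On each constant-a segment, Δv = aΔt and Δx = v₀Δt + ½aΔt²; chain segment to segment.
0–6 s: v starts -4 cm/s; Δx = -4·6 + ½·7·6² = 102 cm; v ends 38 cm/s.
6–9 s: v starts 38 cm/s; Δx = 38·3 + ½·11·3² = 163.5 cm; v ends 71 cm/s.
9–10 s: v starts 71 cm/s; Δx = 71·1 + ½·-8·1² = 67 cm; v ends 63 cm/s.
x(10) = 9 + Σ Δx = 341.5 cm.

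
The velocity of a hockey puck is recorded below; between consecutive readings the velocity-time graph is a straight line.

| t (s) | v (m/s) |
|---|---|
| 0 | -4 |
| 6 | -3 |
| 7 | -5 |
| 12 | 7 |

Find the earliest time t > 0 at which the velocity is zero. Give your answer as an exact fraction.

t = 109/12 s

v changes sign on 7–12 s (from -5 to 7); the graph is linear there, so v = 0 at t = 7 + (5)·(12 − 7)/(7 − -5) = 109/12 s.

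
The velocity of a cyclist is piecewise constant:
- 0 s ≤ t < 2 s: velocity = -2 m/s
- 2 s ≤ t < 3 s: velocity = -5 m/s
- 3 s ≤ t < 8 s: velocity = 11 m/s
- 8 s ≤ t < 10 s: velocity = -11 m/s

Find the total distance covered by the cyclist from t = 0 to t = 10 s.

Total distance travelled is ∫|v| dt — sum the magnitudes of each area piece.
0–2 s: |-2| × 2 = 4 m
2–3 s: |-5| × 1 = 5 m
3–8 s: |11| × 5 = 55 m
8–10 s: |-11| × 2 = 22 m
Total distance = 86 m

86 m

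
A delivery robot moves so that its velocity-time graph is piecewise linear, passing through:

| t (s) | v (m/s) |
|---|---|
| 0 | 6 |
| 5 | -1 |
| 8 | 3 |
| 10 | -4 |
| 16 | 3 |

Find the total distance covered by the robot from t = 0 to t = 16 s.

31.25 m

Total distance travelled is ∫|v| dt — sum the magnitudes of each area piece.
0–5 s: v = 0 at t = 30/7 s; triangle areas 90/7 + 5/14 = 185/14 m
5–8 s: v = 0 at t = 5.75 s; triangle areas 0.375 + 3.375 = 3.75 m
8–10 s: v = 0 at t = 62/7 s; triangle areas 9/7 + 16/7 = 25/7 m
10–16 s: v = 0 at t = 94/7 s; triangle areas 48/7 + 27/7 = 75/7 m
Total distance = 31.25 m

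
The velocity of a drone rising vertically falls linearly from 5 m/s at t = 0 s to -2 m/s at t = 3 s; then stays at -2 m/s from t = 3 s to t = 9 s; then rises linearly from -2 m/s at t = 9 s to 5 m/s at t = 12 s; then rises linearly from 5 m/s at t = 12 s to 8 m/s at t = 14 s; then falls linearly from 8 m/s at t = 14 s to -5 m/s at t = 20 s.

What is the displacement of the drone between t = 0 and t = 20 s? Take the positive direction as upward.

Displacement is the signed area under the v-t curve.
0–3 s: ½(5 + -2)(3) = 4.5 m
3–9 s: -2 × 6 = -12 m
9–12 s: ½(-2 + 5)(3) = 4.5 m
12–14 s: ½(5 + 8)(2) = 13 m
14–20 s: ½(8 + -5)(6) = 9 m
Net displacement = 19 m

19 m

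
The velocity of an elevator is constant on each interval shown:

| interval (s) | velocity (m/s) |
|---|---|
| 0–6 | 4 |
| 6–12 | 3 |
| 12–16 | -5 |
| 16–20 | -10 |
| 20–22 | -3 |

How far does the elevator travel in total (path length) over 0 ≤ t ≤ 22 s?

Distance (not displacement) is the total path length: add the absolute areas under v-t.
0–6 s: |4| × 6 = 24 m
6–12 s: |3| × 6 = 18 m
12–16 s: |-5| × 4 = 20 m
16–20 s: |-10| × 4 = 40 m
20–22 s: |-3| × 2 = 6 m
Total distance = 108 m

108 m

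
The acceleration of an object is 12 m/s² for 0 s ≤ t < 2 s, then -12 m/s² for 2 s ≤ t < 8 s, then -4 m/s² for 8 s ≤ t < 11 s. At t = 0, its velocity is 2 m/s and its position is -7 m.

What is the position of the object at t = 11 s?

On each constant-a segment, Δv = aΔt and Δx = v₀Δt + ½aΔt²; chain segment to segment.
0–2 s: v starts 2 m/s; Δx = 2·2 + ½·12·2² = 28 m; v ends 26 m/s.
2–8 s: v starts 26 m/s; Δx = 26·6 + ½·-12·6² = -60 m; v ends -46 m/s.
8–11 s: v starts -46 m/s; Δx = -46·3 + ½·-4·3² = -156 m; v ends -58 m/s.
x(11) = -7 + Σ Δx = -195 m.

-195 m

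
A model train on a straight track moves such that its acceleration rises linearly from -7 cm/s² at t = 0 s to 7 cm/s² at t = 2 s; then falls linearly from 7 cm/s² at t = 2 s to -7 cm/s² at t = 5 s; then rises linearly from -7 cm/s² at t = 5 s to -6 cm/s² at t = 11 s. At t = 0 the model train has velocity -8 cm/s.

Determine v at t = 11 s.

-47 cm/s

Δv equals the area under the a-t graph; then v = v₀ + Δv.
0–2 s: ½(-7 + 7)(2) = 0 cm/s
2–5 s: ½(7 + -7)(3) = 0 cm/s
5–11 s: ½(-7 + -6)(6) = -39 cm/s
Δv = -39 cm/s, so v(11) = -8 + (-39) = -47 cm/s.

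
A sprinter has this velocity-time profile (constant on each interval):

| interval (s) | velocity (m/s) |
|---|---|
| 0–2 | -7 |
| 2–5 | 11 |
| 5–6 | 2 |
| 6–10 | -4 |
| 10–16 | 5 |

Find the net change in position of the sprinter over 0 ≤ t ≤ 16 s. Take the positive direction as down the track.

Net displacement equals the area under the velocity-time graph (areas below the axis count negative).
0–2 s: -7 × 2 = -14 m
2–5 s: 11 × 3 = 33 m
5–6 s: 2 × 1 = 2 m
6–10 s: -4 × 4 = -16 m
10–16 s: 5 × 6 = 30 m
Net displacement = 35 m

35 m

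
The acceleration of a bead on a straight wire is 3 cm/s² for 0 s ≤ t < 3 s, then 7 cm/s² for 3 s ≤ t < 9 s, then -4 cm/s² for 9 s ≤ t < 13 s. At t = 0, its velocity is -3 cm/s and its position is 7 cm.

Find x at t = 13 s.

On each constant-a segment, Δv = aΔt and Δx = v₀Δt + ½aΔt²; chain segment to segment.
0–3 s: v starts -3 cm/s; Δx = -3·3 + ½·3·3² = 4.5 cm; v ends 6 cm/s.
3–9 s: v starts 6 cm/s; Δx = 6·6 + ½·7·6² = 162 cm; v ends 48 cm/s.
9–13 s: v starts 48 cm/s; Δx = 48·4 + ½·-4·4² = 160 cm; v ends 32 cm/s.
x(13) = 7 + Σ Δx = 333.5 cm.

333.5 cm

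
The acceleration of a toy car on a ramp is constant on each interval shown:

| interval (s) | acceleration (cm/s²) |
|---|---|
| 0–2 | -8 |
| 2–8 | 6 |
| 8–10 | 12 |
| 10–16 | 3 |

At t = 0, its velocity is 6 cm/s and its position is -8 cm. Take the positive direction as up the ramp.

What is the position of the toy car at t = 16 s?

On each constant-a segment, Δv = aΔt and Δx = v₀Δt + ½aΔt²; chain segment to segment.
0–2 s: v starts 6 cm/s; Δx = 6·2 + ½·-8·2² = -4 cm; v ends -10 cm/s.
2–8 s: v starts -10 cm/s; Δx = -10·6 + ½·6·6² = 48 cm; v ends 26 cm/s.
8–10 s: v starts 26 cm/s; Δx = 26·2 + ½·12·2² = 76 cm; v ends 50 cm/s.
10–16 s: v starts 50 cm/s; Δx = 50·6 + ½·3·6² = 354 cm; v ends 68 cm/s.
x(16) = -8 + Σ Δx = 466 cm.

466 cm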